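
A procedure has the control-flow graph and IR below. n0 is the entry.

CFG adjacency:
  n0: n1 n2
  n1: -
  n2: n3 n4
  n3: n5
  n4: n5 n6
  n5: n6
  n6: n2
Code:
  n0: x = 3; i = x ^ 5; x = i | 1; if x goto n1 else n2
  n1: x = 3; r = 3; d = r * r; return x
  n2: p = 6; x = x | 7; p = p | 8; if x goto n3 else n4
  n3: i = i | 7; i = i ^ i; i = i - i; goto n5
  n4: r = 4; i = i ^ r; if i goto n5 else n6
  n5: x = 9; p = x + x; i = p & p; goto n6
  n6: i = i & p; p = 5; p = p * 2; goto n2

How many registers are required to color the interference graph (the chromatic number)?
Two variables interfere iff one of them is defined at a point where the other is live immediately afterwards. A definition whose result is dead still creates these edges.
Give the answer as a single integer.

Per-block:
  n0: def={i,x} ue=∅
  n1: def={d,r,x} ue=∅
  n2: def={p,x} ue={x}
  n3: def={i} ue={i}
  n4: def={i,r} ue={i}
  n5: def={i,p,x} ue=∅
  n6: def={i,p} ue={i,p}

Liveness:
  live n0: ∅→{i,x}
  live n1: ∅→∅
  live n2: {i,x}→{i,p,x}
  live n3: {i}→∅
  live n4: {i,p,x}→{i,p,x}
  live n5: ∅→{i,p,x}
  live n6: {i,p,x}→{i,x}

Interfere edges:
  d — {x}
  i — {p,r,x}
  p — {i,r,x}
  r — {i,p,x}
  x — {d,i,p,r}

Colouring:
  lower bound: {i,p,r,x} mutually conflict ⇒ χ ≥ 4
  4-colouring: c0={x}  c1={d,i}  c2={p}  c3={r}
  χ = 4

Answer: 4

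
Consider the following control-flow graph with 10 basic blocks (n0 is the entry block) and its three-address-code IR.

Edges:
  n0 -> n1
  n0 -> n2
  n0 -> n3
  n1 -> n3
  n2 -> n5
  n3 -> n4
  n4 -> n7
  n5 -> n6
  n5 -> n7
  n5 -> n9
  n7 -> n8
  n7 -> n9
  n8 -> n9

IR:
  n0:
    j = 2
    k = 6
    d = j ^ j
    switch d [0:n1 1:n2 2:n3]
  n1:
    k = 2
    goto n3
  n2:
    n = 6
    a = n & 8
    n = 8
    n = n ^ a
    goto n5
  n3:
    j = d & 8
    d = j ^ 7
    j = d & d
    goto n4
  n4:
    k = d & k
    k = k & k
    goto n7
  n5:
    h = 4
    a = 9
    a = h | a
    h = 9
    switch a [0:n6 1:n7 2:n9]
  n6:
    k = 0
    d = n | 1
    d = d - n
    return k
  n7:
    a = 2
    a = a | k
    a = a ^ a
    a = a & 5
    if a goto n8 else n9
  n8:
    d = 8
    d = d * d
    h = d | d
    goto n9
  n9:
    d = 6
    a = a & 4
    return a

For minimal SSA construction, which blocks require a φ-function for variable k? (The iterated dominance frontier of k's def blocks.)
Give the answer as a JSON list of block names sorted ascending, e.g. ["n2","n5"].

idom tree: n1←n0 n2←n0 n3←n0 n4←n3 n5←n2 n6←n5 n7←n0 n8←n7 n9←n0
Dom∩ at merges:
  n3: preds {n0,n1}: {n0} ∩ {n0,n1} = {n0}; idom=n0
  n7: preds {n4,n5}: {n0,n3,n4} ∩ {n0,n2,n5} = {n0}; idom=n0
  n9: preds {n5,n7,n8}: {n0,n2,n5} ∩ {n0,n7} ∩ {n0,n7,n8} = {n0}; idom=n0

DF walk-up:
  join n3 pred n0: · stop@n0
  join n3 pred n1: n1 stop@n0
  join n7 pred n4: n4→n3 stop@n0
  join n7 pred n5: n5→n2 stop@n0
  join n9 pred n5: n5→n2 stop@n0
  join n9 pred n7: n7 stop@n0
  join n9 pred n8: n8→n7 stop@n0
  n0: DF=∅
  n1: DF={n3}
  n2: DF={n7,n9}
  n3: DF={n7}
  n4: DF={n7}
  n5: DF={n7,n9}
  n6: DF=∅
  n7: DF={n9}
  n8: DF={n9}
  n9: DF=∅

φ for k: defs {n0,n1,n4,n6}
  DF⁺ = {n3,n7,n9}

Answer: ["n3", "n7", "n9"]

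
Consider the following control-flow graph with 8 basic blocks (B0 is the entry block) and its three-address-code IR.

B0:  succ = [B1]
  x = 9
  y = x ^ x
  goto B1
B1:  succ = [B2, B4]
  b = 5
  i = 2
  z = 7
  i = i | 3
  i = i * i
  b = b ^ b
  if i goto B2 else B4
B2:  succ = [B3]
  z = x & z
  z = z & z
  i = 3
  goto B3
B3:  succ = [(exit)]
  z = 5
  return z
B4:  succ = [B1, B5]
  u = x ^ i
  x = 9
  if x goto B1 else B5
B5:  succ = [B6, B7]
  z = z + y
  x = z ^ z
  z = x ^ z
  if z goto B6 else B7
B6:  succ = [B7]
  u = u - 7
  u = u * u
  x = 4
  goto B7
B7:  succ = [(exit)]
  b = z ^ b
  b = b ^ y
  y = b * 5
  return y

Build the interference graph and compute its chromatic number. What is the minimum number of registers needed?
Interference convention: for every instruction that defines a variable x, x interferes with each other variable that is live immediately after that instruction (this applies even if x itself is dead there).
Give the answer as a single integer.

Block summaries:
  B0 def {x,y} use ∅
  B1 def {b,i,z} use ∅
  B2 def {i,z} use {x,z}
  B3 def {z} use ∅
  B4 def {u,x} use {i,x}
  B5 def {x,z} use {y,z}
  B6 def {u,x} use {u}
  B7 def {b,y} use {b,y,z}

Liveness:
  B0: in=∅ out={x,y}
  B1: in={x,y} out={b,i,x,y,z}
  B2: in={x,z} out=∅
  B3: in=∅ out=∅
  B4: in={b,i,x,y,z} out={b,u,x,y,z}
  B5: in={b,u,y,z} out={b,u,y,z}
  B6: in={b,u,y,z} out={b,y,z}
  B7: in={b,y,z} out=∅

Interference:
  b: {i,u,x,y,z}
  i: {b,x,y,z}
  u: {b,x,y,z}
  x: {b,i,u,y,z}
  y: {b,i,u,x,z}
  z: {b,i,u,x,y}

Colouring:
  {b,i,x,y,z} pairwise interfere (5-clique) ⇒ χ ≥ 5
  5-colouring: R0={b}  R1={x}  R2={y}  R3={z}  R4={i,u}
  χ = 5

Answer: 5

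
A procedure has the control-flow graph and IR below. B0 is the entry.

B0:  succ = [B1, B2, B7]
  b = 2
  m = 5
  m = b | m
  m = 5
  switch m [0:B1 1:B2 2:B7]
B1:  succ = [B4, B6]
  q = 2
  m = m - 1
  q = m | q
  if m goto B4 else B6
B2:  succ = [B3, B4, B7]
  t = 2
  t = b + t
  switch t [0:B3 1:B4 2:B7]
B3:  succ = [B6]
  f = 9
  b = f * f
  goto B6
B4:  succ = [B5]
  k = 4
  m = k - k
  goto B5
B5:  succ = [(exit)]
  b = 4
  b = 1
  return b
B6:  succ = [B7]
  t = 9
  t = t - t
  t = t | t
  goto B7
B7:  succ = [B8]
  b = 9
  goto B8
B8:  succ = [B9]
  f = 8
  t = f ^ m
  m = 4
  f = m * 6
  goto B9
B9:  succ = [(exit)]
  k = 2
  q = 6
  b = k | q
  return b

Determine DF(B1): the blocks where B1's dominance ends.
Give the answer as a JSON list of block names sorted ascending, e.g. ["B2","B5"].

Answer: ["B4", "B6"]

Derivation:
idom tree: B1←B0 B2←B0 B3←B2 B4←B0 B5←B4 B6←B0 B7←B0 B8←B7 B9←B8
Join-block Dom:
  B4: preds {B1,B2}: {B0,B1} ∩ {B0,B2} = {B0}; idom=B0
  B6: preds {B1,B3}: {B0,B1} ∩ {B0,B2,B3} = {B0}; idom=B0
  B7: preds {B0,B2,B6}: {B0} ∩ {B0,B2} ∩ {B0,B6} = {B0}; idom=B0

Frontier:
  join B4 pred B1: B1 stop@B0
  join B4 pred B2: B2 stop@B0
  join B6 pred B1: B1 stop@B0
  join B6 pred B3: B3→B2 stop@B0
  join B7 pred B0: · stop@B0
  join B7 pred B2: B2 stop@B0
  join B7 pred B6: B6 stop@B0
  B0 → ∅
  B1 → {B4,B6}
  B2 → {B4,B6,B7}
  B3 → {B6}
  B4 → ∅
  B5 → ∅
  B6 → {B7}
  B7 → ∅
  B8 → ∅
  B9 → ∅

DF(B1) = ["B4", "B6"]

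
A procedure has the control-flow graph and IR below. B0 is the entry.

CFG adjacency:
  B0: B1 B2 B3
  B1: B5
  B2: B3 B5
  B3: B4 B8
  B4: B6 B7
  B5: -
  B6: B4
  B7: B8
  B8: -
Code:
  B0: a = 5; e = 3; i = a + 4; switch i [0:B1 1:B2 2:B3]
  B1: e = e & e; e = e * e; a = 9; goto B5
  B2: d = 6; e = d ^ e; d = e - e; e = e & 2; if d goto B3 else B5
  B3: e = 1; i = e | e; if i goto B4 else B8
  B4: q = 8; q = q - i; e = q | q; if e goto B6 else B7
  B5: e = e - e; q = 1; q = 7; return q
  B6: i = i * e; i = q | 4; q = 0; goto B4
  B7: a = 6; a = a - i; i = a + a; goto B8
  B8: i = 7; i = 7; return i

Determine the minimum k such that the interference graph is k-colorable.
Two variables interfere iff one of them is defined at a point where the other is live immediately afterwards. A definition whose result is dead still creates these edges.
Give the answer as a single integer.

Answer: 3

Analysis:
def/use:
  B0: {a,e,i} / ∅
  B1: {a,e} / {e}
  B2: {d,e} / {e}
  B3: {e,i} / ∅
  B4: {e,q} / {i}
  B5: {e,q} / {e}
  B6: {i,q} / {e,i,q}
  B7: {a,i} / {i}
  B8: {i} / ∅

Backward fixpoint:
  B0: in=∅ out={e}
  B1: in={e} out={e}
  B2: in={e} out={e}
  B3: in=∅ out={i}
  B4: in={i} out={e,i,q}
  B5: in={e} out=∅
  B6: in={e,i,q} out={i}
  B7: in={i} out=∅
  B8: in=∅ out=∅

Conflict graph:
  a↔{e,i}
  d↔{e}
  e↔{a,d,i,q}
  i↔{a,e,q}
  q↔{e,i}

Chromatic number:
  lower bound: {a,e,i} mutually conflict ⇒ χ ≥ 3
  assign a→R2 d→R1 e→R0 i→R1 q→R2 — no edge inside a register ⇒ χ ≤ 3
  χ = 3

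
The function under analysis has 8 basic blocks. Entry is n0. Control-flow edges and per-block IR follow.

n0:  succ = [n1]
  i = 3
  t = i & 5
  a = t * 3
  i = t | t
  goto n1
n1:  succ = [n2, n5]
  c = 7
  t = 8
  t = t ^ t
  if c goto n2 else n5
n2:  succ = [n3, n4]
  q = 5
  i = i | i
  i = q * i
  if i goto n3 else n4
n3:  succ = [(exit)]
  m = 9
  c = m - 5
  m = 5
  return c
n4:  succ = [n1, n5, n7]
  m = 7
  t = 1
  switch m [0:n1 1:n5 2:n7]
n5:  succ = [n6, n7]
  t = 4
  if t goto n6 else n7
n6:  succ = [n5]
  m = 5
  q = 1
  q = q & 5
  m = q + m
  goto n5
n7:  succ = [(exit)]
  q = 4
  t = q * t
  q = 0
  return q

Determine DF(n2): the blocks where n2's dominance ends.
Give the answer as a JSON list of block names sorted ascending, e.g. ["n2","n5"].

idom tree: n1←n0 n2←n1 n3←n2 n4←n2 n5←n1 n6←n5 n7←n1
Dom at joins:
  n1: preds {n0,n4}: {n0} ∩ {n0,n1,n2,n4} = {n0}; idom=n0
  n5: preds {n1,n4,n6}: {n0,n1} ∩ {n0,n1,n2,n4} ∩ {n0,n1,n5,n6} = {n0,n1}; idom=n1
  n7: preds {n4,n5}: {n0,n1,n2,n4} ∩ {n0,n1,n5} = {n0,n1}; idom=n1

DF walk-up:
  n1←n0: walk · to n0
  n1←n4: walk n4→n2→n1 to n0
  n5←n1: walk · to n1
  n5←n4: walk n4→n2 to n1
  n5←n6: walk n6→n5 to n1
  n7←n4: walk n4→n2 to n1
  n7←n5: walk n5 to n1
  n0: DF=∅
  n1: DF={n1}
  n2: DF={n1,n5,n7}
  n3: DF=∅
  n4: DF={n1,n5,n7}
  n5: DF={n5,n7}
  n6: DF={n5}
  n7: DF=∅

DF(n2) = ["n1", "n5", "n7"]

Answer: ["n1", "n5", "n7"]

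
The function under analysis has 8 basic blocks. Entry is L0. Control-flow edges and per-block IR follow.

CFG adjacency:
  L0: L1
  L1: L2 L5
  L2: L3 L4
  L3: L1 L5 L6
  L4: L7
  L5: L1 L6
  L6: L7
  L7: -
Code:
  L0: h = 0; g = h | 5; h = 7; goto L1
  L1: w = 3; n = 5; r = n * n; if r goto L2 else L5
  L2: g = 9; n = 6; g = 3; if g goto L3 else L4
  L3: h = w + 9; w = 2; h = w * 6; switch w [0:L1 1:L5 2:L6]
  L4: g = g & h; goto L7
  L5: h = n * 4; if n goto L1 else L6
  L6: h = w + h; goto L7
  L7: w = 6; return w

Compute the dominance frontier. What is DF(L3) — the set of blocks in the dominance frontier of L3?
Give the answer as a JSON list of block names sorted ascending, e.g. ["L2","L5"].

Answer: ["L1", "L5", "L6"]

Analysis:
idom tree: L1←L0 L2←L1 L3←L2 L4←L2 L5←L1 L6←L1 L7←L1
Dom at joins:
  L1: preds {L0,L3,L5}: {L0} ∩ {L0,L1,L2,L3} ∩ {L0,L1,L5} = {L0}; idom=L0
  L5: preds {L1,L3}: {L0,L1} ∩ {L0,L1,L2,L3} = {L0,L1}; idom=L1
  L6: preds {L3,L5}: {L0,L1,L2,L3} ∩ {L0,L1,L5} = {L0,L1}; idom=L1
  L7: preds {L4,L6}: {L0,L1,L2,L4} ∩ {L0,L1,L6} = {L0,L1}; idom=L1

Frontier:
  join L1 pred L0: · stop@L0
  join L1 pred L3: L3→L2→L1 stop@L0
  join L1 pred L5: L5→L1 stop@L0
  join L5 pred L1: · stop@L1
  join L5 pred L3: L3→L2 stop@L1
  join L6 pred L3: L3→L2 stop@L1
  join L6 pred L5: L5 stop@L1
  join L7 pred L4: L4→L2 stop@L1
  join L7 pred L6: L6 stop@L1
  DF(L0)=∅
  DF(L1)={L1}
  DF(L2)={L1,L5,L6,L7}
  DF(L3)={L1,L5,L6}
  DF(L4)={L7}
  DF(L5)={L1,L6}
  DF(L6)={L7}
  DF(L7)=∅

DF(L3) = ["L1", "L5", "L6"]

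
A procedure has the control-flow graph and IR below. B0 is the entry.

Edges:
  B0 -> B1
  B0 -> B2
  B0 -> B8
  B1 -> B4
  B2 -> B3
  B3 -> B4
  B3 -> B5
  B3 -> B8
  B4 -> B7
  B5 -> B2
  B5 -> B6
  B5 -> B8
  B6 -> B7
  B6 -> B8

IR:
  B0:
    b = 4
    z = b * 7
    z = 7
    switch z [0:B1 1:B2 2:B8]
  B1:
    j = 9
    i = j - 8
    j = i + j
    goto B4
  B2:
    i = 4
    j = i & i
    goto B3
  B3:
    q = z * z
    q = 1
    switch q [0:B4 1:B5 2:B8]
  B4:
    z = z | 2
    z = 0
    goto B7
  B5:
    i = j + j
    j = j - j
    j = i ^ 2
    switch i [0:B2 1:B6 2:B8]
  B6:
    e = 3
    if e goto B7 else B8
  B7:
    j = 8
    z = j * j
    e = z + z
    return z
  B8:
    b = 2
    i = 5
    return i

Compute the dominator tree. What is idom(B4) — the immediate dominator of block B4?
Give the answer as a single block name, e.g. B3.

idom tree: B1←B0 B2←B0 B3←B2 B4←B0 B5←B3 B6←B5 B7←B0 B8←B0
Join-block Dom:
  B2: preds {B0,B5}: {B0} ∩ {B0,B2,B3,B5} = {B0}; idom=B0
  B4: preds {B1,B3}: {B0,B1} ∩ {B0,B2,B3} = {B0}; idom=B0
  B7: preds {B4,B6}: {B0,B4} ∩ {B0,B2,B3,B5,B6} = {B0}; idom=B0
  B8: preds {B0,B3,B5,B6}: {B0} ∩ {B0,B2,B3} ∩ {B0,B2,B3,B5} ∩ {B0,B2,B3,B5,B6} = {B0}; idom=B0

idom(B4) = B0

Answer: B0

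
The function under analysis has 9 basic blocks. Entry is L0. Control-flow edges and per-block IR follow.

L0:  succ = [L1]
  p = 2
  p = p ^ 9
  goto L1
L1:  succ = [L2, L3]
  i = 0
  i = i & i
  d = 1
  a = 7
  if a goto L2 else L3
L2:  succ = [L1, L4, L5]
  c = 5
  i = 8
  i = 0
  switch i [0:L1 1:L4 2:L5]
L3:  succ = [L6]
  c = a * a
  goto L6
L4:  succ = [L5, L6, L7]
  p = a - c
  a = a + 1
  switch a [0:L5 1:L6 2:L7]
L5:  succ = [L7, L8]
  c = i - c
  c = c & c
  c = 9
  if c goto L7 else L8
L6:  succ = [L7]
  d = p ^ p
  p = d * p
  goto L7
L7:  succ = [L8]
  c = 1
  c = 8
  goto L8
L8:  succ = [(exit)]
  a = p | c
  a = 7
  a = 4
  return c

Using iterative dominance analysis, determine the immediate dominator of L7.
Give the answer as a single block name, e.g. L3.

Answer: L1

Working:
idom tree: L1←L0 L2←L1 L3←L1 L4←L2 L5←L2 L6←L1 L7←L1 L8←L1
Dom at joins:
  L1: preds {L0,L2}: {L0} ∩ {L0,L1,L2} = {L0}; idom=L0
  L5: preds {L2,L4}: {L0,L1,L2} ∩ {L0,L1,L2,L4} = {L0,L1,L2}; idom=L2
  L6: preds {L3,L4}: {L0,L1,L3} ∩ {L0,L1,L2,L4} = {L0,L1}; idom=L1
  L7: preds {L4,L5,L6}: {L0,L1,L2,L4} ∩ {L0,L1,L2,L5} ∩ {L0,L1,L6} = {L0,L1}; idom=L1
  L8: preds {L5,L7}: {L0,L1,L2,L5} ∩ {L0,L1,L7} = {L0,L1}; idom=L1

idom(L7) = L1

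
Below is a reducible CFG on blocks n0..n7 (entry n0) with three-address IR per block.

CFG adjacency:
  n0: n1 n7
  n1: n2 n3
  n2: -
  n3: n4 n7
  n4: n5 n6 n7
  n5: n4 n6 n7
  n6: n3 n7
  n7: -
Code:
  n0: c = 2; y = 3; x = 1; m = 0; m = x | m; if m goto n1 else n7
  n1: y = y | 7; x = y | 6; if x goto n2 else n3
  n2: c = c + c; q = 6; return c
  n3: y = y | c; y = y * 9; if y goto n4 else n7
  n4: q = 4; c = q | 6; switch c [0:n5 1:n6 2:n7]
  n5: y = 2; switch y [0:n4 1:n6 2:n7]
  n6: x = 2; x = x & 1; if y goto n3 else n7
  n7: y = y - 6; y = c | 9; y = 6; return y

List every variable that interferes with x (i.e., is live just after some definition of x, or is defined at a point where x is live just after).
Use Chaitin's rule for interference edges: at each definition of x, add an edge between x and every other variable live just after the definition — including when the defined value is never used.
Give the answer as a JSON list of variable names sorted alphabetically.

Answer: ["c", "m", "y"]

Derivation:
Per-block:
  n0: {c,m,x,y} / ∅
  n1: {x,y} / {y}
  n2: {c,q} / {c}
  n3: {y} / {c,y}
  n4: {c,q} / ∅
  n5: {y} / ∅
  n6: {x} / {y}
  n7: {y} / {c,y}

Liveness:
  live n0: ∅→{c,y}
  live n1: {c,y}→{c,y}
  live n2: {c}→∅
  live n3: {c,y}→{c,y}
  live n4: {y}→{c,y}
  live n5: {c}→{c,y}
  live n6: {c,y}→{c,y}
  live n7: {c,y}→∅

Interfere edges:
  c — {m,q,x,y}
  m — {c,x,y}
  q — {c,y}
  x — {c,m,y}
  y — {c,m,q,x}

N(x) = ["c", "m", "y"]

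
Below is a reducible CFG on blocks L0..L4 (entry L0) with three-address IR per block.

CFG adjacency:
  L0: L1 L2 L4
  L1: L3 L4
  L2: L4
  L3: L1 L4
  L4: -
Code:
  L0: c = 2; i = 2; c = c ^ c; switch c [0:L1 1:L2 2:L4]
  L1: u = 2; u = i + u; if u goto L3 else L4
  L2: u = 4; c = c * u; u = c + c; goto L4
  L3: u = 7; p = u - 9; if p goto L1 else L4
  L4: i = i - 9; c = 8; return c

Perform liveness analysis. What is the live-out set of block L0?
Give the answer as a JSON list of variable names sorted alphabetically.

Answer: ["c", "i"]

Analysis:
Per-block:
  L0 def {c,i} use ∅
  L1 def {u} use {i}
  L2 def {c,u} use {c}
  L3 def {p,u} use ∅
  L4 def {c,i} use {i}

Liveness:
  live L0: ∅→{c,i}
  live L1: {i}→{i}
  live L2: {c,i}→{i}
  live L3: {i}→{i}
  live L4: {i}→∅

live-out(L0) = ["c", "i"]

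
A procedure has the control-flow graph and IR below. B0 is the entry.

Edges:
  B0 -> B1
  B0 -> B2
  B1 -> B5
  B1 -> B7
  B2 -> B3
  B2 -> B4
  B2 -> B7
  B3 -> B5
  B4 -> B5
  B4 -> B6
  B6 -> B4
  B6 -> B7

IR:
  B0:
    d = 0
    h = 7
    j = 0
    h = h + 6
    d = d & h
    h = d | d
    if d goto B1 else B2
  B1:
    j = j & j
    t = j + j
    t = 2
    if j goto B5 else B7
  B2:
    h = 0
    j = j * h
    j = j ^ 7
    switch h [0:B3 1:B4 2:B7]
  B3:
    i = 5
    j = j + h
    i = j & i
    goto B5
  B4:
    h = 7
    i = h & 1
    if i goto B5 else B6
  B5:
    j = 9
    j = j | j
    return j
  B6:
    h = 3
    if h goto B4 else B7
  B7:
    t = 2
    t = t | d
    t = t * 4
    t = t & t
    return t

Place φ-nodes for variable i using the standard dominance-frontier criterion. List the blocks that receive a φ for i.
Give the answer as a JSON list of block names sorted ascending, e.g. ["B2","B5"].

Answer: ["B4", "B5", "B7"]

Analysis:
idom tree: B1←B0 B2←B0 B3←B2 B4←B2 B5←B0 B6←B4 B7←B0
Join-block Dom:
  B4: preds {B2,B6}: {B0,B2} ∩ {B0,B2,B4,B6} = {B0,B2}; idom=B2
  B5: preds {B1,B3,B4}: {B0,B1} ∩ {B0,B2,B3} ∩ {B0,B2,B4} = {B0}; idom=B0
  B7: preds {B1,B2,B6}: {B0,B1} ∩ {B0,B2} ∩ {B0,B2,B4,B6} = {B0}; idom=B0

DF walk-up:
  join B4 pred B2: · stop@B2
  join B4 pred B6: B6→B4 stop@B2
  join B5 pred B1: B1 stop@B0
  join B5 pred B3: B3→B2 stop@B0
  join B5 pred B4: B4→B2 stop@B0
  join B7 pred B1: B1 stop@B0
  join B7 pred B2: B2 stop@B0
  join B7 pred B6: B6→B4→B2 stop@B0
  B0 → ∅
  B1 → {B5,B7}
  B2 → {B5,B7}
  B3 → {B5}
  B4 → {B4,B5,B7}
  B5 → ∅
  B6 → {B4,B7}
  B7 → ∅

φ for i: defs {B3,B4}
  DF⁺ = {B4,B5,B7}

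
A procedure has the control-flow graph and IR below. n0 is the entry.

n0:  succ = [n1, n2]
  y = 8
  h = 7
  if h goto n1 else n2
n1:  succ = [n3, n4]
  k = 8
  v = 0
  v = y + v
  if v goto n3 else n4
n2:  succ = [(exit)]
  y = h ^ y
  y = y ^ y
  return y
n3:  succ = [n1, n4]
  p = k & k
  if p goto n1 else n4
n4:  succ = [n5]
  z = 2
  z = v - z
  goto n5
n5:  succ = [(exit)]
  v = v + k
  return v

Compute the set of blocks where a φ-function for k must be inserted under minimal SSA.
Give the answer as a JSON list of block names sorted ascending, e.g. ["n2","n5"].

idom tree: n1←n0 n2←n0 n3←n1 n4←n1 n5←n4
Join-block Dom:
  n1: preds {n0,n3}: {n0} ∩ {n0,n1,n3} = {n0}; idom=n0
  n4: preds {n1,n3}: {n0,n1} ∩ {n0,n1,n3} = {n0,n1}; idom=n1

DF derivation:
  n1←n0: walk · to n0
  n1←n3: walk n3→n1 to n0
  n4←n1: walk · to n1
  n4←n3: walk n3 to n1
  n0 → ∅
  n1 → {n1}
  n2 → ∅
  n3 → {n1,n4}
  n4 → ∅
  n5 → ∅

φ for k: defs {n1}
  DF⁺ = {n1}

Answer: ["n1"]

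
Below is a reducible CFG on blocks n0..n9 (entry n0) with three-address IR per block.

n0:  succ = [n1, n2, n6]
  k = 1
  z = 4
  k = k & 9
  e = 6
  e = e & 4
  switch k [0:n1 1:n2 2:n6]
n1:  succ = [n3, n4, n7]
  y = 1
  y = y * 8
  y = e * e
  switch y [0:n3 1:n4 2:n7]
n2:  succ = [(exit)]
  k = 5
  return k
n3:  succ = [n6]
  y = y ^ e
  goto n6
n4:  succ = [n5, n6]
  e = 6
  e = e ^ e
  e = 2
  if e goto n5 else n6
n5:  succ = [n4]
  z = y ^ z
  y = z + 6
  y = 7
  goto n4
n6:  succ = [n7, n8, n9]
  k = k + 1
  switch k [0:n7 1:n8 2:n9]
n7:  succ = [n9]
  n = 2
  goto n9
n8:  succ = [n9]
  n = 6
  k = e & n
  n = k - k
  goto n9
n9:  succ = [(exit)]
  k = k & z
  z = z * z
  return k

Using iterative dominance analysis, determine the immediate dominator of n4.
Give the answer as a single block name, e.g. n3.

idom tree: n1←n0 n2←n0 n3←n1 n4←n1 n5←n4 n6←n0 n7←n0 n8←n6 n9←n0
Dom at joins:
  n4: preds {n1,n5}: {n0,n1} ∩ {n0,n1,n4,n5} = {n0,n1}; idom=n1
  n6: preds {n0,n3,n4}: {n0} ∩ {n0,n1,n3} ∩ {n0,n1,n4} = {n0}; idom=n0
  n7: preds {n1,n6}: {n0,n1} ∩ {n0,n6} = {n0}; idom=n0
  n9: preds {n6,n7,n8}: {n0,n6} ∩ {n0,n7} ∩ {n0,n6,n8} = {n0}; idom=n0

idom(n4) = n1

Answer: n1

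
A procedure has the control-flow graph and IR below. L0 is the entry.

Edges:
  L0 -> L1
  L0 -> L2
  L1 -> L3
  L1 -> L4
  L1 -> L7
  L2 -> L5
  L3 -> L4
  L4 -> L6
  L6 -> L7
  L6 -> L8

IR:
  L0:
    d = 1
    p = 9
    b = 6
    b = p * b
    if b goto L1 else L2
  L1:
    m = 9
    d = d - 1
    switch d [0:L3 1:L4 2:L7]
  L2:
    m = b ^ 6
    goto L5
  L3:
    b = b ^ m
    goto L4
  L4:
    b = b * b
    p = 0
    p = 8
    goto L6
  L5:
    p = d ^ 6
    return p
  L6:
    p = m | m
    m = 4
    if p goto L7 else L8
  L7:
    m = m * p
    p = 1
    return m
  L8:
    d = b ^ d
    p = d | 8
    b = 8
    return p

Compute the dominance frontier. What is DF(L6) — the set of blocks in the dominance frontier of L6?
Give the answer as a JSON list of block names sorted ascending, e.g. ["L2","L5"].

Answer: ["L7"]

Working:
idom tree: L1←L0 L2←L0 L3←L1 L4←L1 L5←L2 L6←L4 L7←L1 L8←L6
Join-block Dom:
  L4: preds {L1,L3}: {L0,L1} ∩ {L0,L1,L3} = {L0,L1}; idom=L1
  L7: preds {L1,L6}: {L0,L1} ∩ {L0,L1,L4,L6} = {L0,L1}; idom=L1

Frontier:
  join L4 pred L1: · stop@L1
  join L4 pred L3: L3 stop@L1
  join L7 pred L1: · stop@L1
  join L7 pred L6: L6→L4 stop@L1
  L0 → ∅
  L1 → ∅
  L2 → ∅
  L3 → {L4}
  L4 → {L7}
  L5 → ∅
  L6 → {L7}
  L7 → ∅
  L8 → ∅

DF(L6) = ["L7"]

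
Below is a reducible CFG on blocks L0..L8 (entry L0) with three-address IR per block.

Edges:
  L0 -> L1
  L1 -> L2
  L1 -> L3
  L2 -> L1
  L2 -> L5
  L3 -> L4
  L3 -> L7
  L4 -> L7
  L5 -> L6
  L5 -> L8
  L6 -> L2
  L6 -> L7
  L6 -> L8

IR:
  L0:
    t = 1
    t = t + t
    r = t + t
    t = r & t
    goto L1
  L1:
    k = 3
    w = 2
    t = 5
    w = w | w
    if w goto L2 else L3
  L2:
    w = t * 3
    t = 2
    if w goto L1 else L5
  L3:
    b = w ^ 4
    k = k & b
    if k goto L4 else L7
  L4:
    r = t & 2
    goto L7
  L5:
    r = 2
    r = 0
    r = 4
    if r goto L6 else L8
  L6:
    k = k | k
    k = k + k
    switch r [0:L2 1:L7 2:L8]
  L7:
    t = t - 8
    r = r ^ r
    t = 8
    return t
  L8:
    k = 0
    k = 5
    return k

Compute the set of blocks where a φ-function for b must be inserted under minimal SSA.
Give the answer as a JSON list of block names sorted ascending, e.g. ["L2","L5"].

Answer: ["L7"]

Derivation:
idom tree: L1←L0 L2←L1 L3←L1 L4←L3 L5←L2 L6←L5 L7←L1 L8←L5
Dom at joins:
  L1: preds {L0,L2}: {L0} ∩ {L0,L1,L2} = {L0}; idom=L0
  L2: preds {L1,L6}: {L0,L1} ∩ {L0,L1,L2,L5,L6} = {L0,L1}; idom=L1
  L7: preds {L3,L4,L6}: {L0,L1,L3} ∩ {L0,L1,L3,L4} ∩ {L0,L1,L2,L5,L6} = {L0,L1}; idom=L1
  L8: preds {L5,L6}: {L0,L1,L2,L5} ∩ {L0,L1,L2,L5,L6} = {L0,L1,L2,L5}; idom=L5

DF walk-up:
  L1←L0: walk · to L0
  L1←L2: walk L2→L1 to L0
  L2←L1: walk · to L1
  L2←L6: walk L6→L5→L2 to L1
  L7←L3: walk L3 to L1
  L7←L4: walk L4→L3 to L1
  L7←L6: walk L6→L5→L2 to L1
  L8←L5: walk · to L5
  L8←L6: walk L6 to L5
  L0 → ∅
  L1 → {L1}
  L2 → {L1,L2,L7}
  L3 → {L7}
  L4 → {L7}
  L5 → {L2,L7}
  L6 → {L2,L7,L8}
  L7 → ∅
  L8 → ∅

φ for b: defs {L3}
  DF⁺ = {L7}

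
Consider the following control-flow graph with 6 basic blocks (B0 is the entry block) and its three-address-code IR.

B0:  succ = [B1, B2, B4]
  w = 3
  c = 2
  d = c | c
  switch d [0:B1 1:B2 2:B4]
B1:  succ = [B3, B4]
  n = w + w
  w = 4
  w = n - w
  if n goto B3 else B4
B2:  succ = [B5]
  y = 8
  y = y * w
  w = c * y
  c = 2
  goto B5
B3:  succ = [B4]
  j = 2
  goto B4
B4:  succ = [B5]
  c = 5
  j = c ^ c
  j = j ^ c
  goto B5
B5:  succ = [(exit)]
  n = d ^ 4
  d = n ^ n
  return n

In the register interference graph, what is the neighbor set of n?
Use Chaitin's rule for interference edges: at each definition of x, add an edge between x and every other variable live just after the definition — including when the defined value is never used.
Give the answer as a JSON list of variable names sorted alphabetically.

Answer: ["d", "w"]

Derivation:
def/use:
  B0 def {c,d,w} use ∅
  B1 def {n,w} use {w}
  B2 def {c,w,y} use {c,w}
  B3 def {j} use ∅
  B4 def {c,j} use ∅
  B5 def {d,n} use {d}

Liveness:
  B0 li=∅ lo={c,d,w}
  B1 li={d,w} lo={d}
  B2 li={c,d,w} lo={d}
  B3 li={d} lo={d}
  B4 li={d} lo={d}
  B5 li={d} lo=∅

Interference:
  c↔{d,j,w,y}
  d↔{c,j,n,w,y}
  j↔{c,d}
  n↔{d,w}
  w↔{c,d,n,y}
  y↔{c,d,w}

N(n) = ["d", "w"]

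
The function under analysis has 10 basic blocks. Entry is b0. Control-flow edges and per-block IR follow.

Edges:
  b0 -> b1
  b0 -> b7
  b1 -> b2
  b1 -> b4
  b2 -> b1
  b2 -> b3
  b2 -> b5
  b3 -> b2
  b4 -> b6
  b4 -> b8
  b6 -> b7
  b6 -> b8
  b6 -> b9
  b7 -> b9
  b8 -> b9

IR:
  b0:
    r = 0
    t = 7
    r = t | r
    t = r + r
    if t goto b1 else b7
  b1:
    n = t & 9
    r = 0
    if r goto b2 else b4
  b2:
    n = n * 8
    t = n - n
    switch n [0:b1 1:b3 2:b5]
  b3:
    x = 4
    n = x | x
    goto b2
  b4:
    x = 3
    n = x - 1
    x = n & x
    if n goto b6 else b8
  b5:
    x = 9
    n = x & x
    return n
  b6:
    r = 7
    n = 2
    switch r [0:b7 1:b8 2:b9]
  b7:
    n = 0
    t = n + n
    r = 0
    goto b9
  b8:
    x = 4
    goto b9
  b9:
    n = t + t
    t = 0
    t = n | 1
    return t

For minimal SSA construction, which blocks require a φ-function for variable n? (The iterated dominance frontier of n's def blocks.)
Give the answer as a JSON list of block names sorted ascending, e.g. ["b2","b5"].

Answer: ["b1", "b2", "b7", "b8", "b9"]

Working:
idom tree: b1←b0 b2←b1 b3←b2 b4←b1 b5←b2 b6←b4 b7←b0 b8←b4 b9←b0
Dom∩ at merges:
  b1: preds {b0,b2}: {b0} ∩ {b0,b1,b2} = {b0}; idom=b0
  b2: preds {b1,b3}: {b0,b1} ∩ {b0,b1,b2,b3} = {b0,b1}; idom=b1
  b7: preds {b0,b6}: {b0} ∩ {b0,b1,b4,b6} = {b0}; idom=b0
  b8: preds {b4,b6}: {b0,b1,b4} ∩ {b0,b1,b4,b6} = {b0,b1,b4}; idom=b4
  b9: preds {b6,b7,b8}: {b0,b1,b4,b6} ∩ {b0,b7} ∩ {b0,b1,b4,b8} = {b0}; idom=b0

Frontier:
  b1←b0: walk · to b0
  b1←b2: walk b2→b1 to b0
  b2←b1: walk · to b1
  b2←b3: walk b3→b2 to b1
  b7←b0: walk · to b0
  b7←b6: walk b6→b4→b1 to b0
  b8←b4: walk · to b4
  b8←b6: walk b6 to b4
  b9←b6: walk b6→b4→b1 to b0
  b9←b7: walk b7 to b0
  b9←b8: walk b8→b4→b1 to b0
  b0: DF=∅
  b1: DF={b1,b7,b9}
  b2: DF={b1,b2}
  b3: DF={b2}
  b4: DF={b7,b9}
  b5: DF=∅
  b6: DF={b7,b8,b9}
  b7: DF={b9}
  b8: DF={b9}
  b9: DF=∅

φ for n: defs {b1,b2,b3,b4,b5,b6,b7,b9}
  DF⁺ = {b1,b2,b7,b8,b9}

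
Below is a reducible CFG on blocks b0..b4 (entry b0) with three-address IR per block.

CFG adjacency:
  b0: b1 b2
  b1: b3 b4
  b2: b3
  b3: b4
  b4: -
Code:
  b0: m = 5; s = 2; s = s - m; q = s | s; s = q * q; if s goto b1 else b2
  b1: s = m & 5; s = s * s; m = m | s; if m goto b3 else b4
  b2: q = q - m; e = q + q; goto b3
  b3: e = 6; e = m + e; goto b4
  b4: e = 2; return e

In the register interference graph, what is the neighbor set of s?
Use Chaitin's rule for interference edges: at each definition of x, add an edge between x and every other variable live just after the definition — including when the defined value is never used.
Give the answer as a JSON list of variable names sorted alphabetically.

Per-block:
  b0 def {m,q,s} use ∅
  b1 def {m,s} use {m}
  b2 def {e,q} use {m,q}
  b3 def {e} use {m}
  b4 def {e} use ∅

Live sets:
  live b0: ∅→{m,q}
  live b1: {m}→{m}
  live b2: {m,q}→{m}
  live b3: {m}→∅
  live b4: ∅→∅

Conflict graph:
  e: {m}
  m: {e,q,s}
  q: {m,s}
  s: {m,q}

N(s) = ["m", "q"]

Answer: ["m", "q"]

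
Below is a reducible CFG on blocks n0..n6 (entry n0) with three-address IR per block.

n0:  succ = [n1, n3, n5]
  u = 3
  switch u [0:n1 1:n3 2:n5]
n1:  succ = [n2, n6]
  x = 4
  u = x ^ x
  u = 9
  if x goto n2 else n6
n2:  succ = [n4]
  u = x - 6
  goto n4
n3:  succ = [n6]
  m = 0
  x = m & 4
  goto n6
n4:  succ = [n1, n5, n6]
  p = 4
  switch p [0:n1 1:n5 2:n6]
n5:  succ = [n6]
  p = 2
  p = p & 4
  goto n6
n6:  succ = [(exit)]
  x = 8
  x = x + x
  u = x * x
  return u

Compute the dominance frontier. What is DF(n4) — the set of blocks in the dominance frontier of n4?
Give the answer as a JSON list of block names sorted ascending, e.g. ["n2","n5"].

Answer: ["n1", "n5", "n6"]

Analysis:
idom tree: n1←n0 n2←n1 n3←n0 n4←n2 n5←n0 n6←n0
Dom∩ at merges:
  n1: preds {n0,n4}: {n0} ∩ {n0,n1,n2,n4} = {n0}; idom=n0
  n5: preds {n0,n4}: {n0} ∩ {n0,n1,n2,n4} = {n0}; idom=n0
  n6: preds {n1,n3,n4,n5}: {n0,n1} ∩ {n0,n3} ∩ {n0,n1,n2,n4} ∩ {n0,n5} = {n0}; idom=n0

Frontier:
  join n1 pred n0: · stop@n0
  join n1 pred n4: n4→n2→n1 stop@n0
  join n5 pred n0: · stop@n0
  join n5 pred n4: n4→n2→n1 stop@n0
  join n6 pred n1: n1 stop@n0
  join n6 pred n3: n3 stop@n0
  join n6 pred n4: n4→n2→n1 stop@n0
  join n6 pred n5: n5 stop@n0
  DF(n0)=∅
  DF(n1)={n1,n5,n6}
  DF(n2)={n1,n5,n6}
  DF(n3)={n6}
  DF(n4)={n1,n5,n6}
  DF(n5)={n6}
  DF(n6)=∅

DF(n4) = ["n1", "n5", "n6"]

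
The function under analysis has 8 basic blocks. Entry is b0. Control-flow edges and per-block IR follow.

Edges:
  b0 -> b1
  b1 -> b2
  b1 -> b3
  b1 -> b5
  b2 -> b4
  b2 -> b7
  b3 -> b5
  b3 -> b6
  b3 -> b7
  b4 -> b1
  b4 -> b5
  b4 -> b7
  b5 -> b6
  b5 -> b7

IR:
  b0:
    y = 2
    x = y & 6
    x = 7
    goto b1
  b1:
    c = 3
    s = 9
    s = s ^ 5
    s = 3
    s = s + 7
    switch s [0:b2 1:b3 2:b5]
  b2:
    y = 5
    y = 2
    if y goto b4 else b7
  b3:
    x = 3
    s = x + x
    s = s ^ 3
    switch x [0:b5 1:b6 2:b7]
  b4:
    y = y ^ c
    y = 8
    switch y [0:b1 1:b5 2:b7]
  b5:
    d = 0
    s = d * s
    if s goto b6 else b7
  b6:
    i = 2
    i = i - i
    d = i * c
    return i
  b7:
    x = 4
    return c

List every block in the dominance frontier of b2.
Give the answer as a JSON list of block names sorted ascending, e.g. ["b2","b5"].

idom tree: b1←b0 b2←b1 b3←b1 b4←b2 b5←b1 b6←b1 b7←b1
Dom at joins:
  b1: preds {b0,b4}: {b0} ∩ {b0,b1,b2,b4} = {b0}; idom=b0
  b5: preds {b1,b3,b4}: {b0,b1} ∩ {b0,b1,b3} ∩ {b0,b1,b2,b4} = {b0,b1}; idom=b1
  b6: preds {b3,b5}: {b0,b1,b3} ∩ {b0,b1,b5} = {b0,b1}; idom=b1
  b7: preds {b2,b3,b4,b5}: {b0,b1,b2} ∩ {b0,b1,b3} ∩ {b0,b1,b2,b4} ∩ {b0,b1,b5} = {b0,b1}; idom=b1

DF walk-up:
  join b1 pred b0: · stop@b0
  join b1 pred b4: b4→b2→b1 stop@b0
  join b5 pred b1: · stop@b1
  join b5 pred b3: b3 stop@b1
  join b5 pred b4: b4→b2 stop@b1
  join b6 pred b3: b3 stop@b1
  join b6 pred b5: b5 stop@b1
  join b7 pred b2: b2 stop@b1
  join b7 pred b3: b3 stop@b1
  join b7 pred b4: b4→b2 stop@b1
  join b7 pred b5: b5 stop@b1
  b0: DF=∅
  b1: DF={b1}
  b2: DF={b1,b5,b7}
  b3: DF={b5,b6,b7}
  b4: DF={b1,b5,b7}
  b5: DF={b6,b7}
  b6: DF=∅
  b7: DF=∅

DF(b2) = ["b1", "b5", "b7"]

Answer: ["b1", "b5", "b7"]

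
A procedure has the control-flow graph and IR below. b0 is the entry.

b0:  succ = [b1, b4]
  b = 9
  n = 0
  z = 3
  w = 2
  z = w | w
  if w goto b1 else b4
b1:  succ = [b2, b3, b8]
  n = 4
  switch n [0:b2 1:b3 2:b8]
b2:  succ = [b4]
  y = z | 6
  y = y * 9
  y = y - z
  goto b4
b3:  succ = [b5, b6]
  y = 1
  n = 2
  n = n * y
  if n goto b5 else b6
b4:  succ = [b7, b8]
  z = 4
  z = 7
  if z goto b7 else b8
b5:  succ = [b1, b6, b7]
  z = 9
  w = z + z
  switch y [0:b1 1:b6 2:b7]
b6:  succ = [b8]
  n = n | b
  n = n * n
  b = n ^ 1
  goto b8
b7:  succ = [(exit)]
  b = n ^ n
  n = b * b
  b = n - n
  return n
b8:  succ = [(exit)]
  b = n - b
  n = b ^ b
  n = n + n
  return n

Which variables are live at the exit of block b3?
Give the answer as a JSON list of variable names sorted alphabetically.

Answer: ["b", "n", "y"]

Derivation:
def/use:
  b0: def={b,n,w,z} ue=∅
  b1: def={n} ue=∅
  b2: def={y} ue={z}
  b3: def={n,y} ue=∅
  b4: def={z} ue=∅
  b5: def={w,z} ue={y}
  b6: def={b,n} ue={b,n}
  b7: def={b,n} ue={n}
  b8: def={b,n} ue={b,n}

Liveness:
  b0 li=∅ lo={b,n,z}
  b1 li={b,z} lo={b,n,z}
  b2 li={b,n,z} lo={b,n}
  b3 li={b} lo={b,n,y}
  b4 li={b,n} lo={b,n}
  b5 li={b,n,y} lo={b,n,z}
  b6 li={b,n} lo={b,n}
  b7 li={n} lo=∅
  b8 li={b,n} lo=∅

live-out(b3) = ["b", "n", "y"]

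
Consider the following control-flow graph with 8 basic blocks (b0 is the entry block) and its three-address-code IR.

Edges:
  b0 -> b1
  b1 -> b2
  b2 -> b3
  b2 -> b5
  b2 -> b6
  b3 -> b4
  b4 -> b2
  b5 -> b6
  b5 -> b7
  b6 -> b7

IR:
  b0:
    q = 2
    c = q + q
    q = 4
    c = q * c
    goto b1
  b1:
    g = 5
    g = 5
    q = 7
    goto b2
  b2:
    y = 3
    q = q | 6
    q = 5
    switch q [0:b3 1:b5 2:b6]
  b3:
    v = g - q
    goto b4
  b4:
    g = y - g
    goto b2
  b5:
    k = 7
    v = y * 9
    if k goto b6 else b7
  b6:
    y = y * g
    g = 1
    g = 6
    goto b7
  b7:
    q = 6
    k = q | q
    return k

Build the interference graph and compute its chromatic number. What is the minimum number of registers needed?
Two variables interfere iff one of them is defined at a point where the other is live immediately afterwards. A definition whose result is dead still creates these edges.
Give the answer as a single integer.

Per-block:
  b0: {c,q} / ∅
  b1: {g,q} / ∅
  b2: {q,y} / {q}
  b3: {v} / {g,q}
  b4: {g} / {g,y}
  b5: {k,v} / {y}
  b6: {g,y} / {g,y}
  b7: {k,q} / ∅

Backward fixpoint:
  b0: in=∅ out=∅
  b1: in=∅ out={g,q}
  b2: in={g,q} out={g,q,y}
  b3: in={g,q,y} out={g,q,y}
  b4: in={g,q,y} out={g,q}
  b5: in={g,y} out={g,y}
  b6: in={g,y} out=∅
  b7: in=∅ out=∅

Interfere edges:
  c — {q}
  g — {k,q,v,y}
  k — {g,v,y}
  q — {c,g,v,y}
  v — {g,k,q,y}
  y — {g,k,q,v}

Chromatic number:
  clique {g,k,v,y} ⇒ need ≥ 4
  assign c→R0 g→R0 k→R1 q→R1 v→R2 y→R3 — no edge inside a register ⇒ χ ≤ 4
  χ = 4

Answer: 4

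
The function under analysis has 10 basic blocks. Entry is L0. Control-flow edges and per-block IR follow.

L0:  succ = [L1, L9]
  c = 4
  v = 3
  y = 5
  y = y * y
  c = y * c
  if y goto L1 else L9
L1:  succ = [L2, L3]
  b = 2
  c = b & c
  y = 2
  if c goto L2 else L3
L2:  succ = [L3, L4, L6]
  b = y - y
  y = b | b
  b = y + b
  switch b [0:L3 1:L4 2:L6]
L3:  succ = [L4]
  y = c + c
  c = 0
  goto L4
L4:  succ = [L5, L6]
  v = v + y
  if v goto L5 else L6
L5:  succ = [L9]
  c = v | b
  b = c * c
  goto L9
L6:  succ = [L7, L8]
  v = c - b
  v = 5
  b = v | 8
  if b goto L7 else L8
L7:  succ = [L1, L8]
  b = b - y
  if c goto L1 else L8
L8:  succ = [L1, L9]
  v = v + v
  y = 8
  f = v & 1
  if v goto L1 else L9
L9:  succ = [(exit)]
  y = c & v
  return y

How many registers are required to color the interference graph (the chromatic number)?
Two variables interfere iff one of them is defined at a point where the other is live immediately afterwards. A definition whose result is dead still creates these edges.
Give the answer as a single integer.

Block summaries:
  L0: {c,v,y} / ∅
  L1: {b,c,y} / {c}
  L2: {b,y} / {y}
  L3: {c,y} / {c}
  L4: {v} / {v,y}
  L5: {b,c} / {b,v}
  L6: {b,v} / {b,c}
  L7: {b} / {b,c,y}
  L8: {f,v,y} / {v}
  L9: {y} / {c,v}

Backward fixpoint:
  L0: in=∅ out={c,v}
  L1: in={c,v} out={b,c,v,y}
  L2: in={c,v,y} out={b,c,v,y}
  L3: in={b,c,v} out={b,c,v,y}
  L4: in={b,c,v,y} out={b,c,v,y}
  L5: in={b,v} out={c,v}
  L6: in={b,c,y} out={b,c,v,y}
  L7: in={b,c,v,y} out={c,v}
  L8: in={c,v} out={c,v}
  L9: in={c,v} out=∅

Conflict graph:
  b: {c,v,y}
  c: {b,f,v,y}
  f: {c,v}
  v: {b,c,f,y}
  y: {b,c,v}

Registers:
  clique {b,c,v,y} ⇒ need ≥ 4
  4-colouring: r0={c}  r1={v}  r2={b,f}  r3={y}
  χ = 4

Answer: 4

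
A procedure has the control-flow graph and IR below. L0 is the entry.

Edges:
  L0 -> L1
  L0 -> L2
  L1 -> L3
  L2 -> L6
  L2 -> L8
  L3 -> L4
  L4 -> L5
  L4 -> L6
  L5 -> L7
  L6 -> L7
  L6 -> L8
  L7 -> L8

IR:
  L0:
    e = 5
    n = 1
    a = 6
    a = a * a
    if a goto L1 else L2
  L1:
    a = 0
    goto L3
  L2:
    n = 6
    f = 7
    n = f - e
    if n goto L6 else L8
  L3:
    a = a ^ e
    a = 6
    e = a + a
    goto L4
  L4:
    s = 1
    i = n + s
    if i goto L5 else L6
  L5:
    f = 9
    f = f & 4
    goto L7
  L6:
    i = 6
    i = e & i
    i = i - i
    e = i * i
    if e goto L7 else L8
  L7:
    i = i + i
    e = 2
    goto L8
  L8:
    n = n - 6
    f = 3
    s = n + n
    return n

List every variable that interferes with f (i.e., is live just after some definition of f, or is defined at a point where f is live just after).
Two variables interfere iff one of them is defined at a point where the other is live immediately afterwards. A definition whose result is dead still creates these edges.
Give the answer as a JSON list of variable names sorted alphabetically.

Per-block:
  L0: {a,e,n} / ∅
  L1: {a} / ∅
  L2: {f,n} / {e}
  L3: {a,e} / {a,e}
  L4: {i,s} / {n}
  L5: {f} / ∅
  L6: {e,i} / {e}
  L7: {e,i} / {i}
  L8: {f,n,s} / {n}

Live sets:
  live L0: ∅→{e,n}
  live L1: {e,n}→{a,e,n}
  live L2: {e}→{e,n}
  live L3: {a,e,n}→{e,n}
  live L4: {e,n}→{e,i,n}
  live L5: {i,n}→{i,n}
  live L6: {e,n}→{i,n}
  live L7: {i,n}→{n}
  live L8: {n}→∅

Interfere edges:
  a: {e,n}
  e: {a,f,i,n,s}
  f: {e,i,n}
  i: {e,f,n}
  n: {a,e,f,i,s}
  s: {e,n}

N(f) = ["e", "i", "n"]

Answer: ["e", "i", "n"]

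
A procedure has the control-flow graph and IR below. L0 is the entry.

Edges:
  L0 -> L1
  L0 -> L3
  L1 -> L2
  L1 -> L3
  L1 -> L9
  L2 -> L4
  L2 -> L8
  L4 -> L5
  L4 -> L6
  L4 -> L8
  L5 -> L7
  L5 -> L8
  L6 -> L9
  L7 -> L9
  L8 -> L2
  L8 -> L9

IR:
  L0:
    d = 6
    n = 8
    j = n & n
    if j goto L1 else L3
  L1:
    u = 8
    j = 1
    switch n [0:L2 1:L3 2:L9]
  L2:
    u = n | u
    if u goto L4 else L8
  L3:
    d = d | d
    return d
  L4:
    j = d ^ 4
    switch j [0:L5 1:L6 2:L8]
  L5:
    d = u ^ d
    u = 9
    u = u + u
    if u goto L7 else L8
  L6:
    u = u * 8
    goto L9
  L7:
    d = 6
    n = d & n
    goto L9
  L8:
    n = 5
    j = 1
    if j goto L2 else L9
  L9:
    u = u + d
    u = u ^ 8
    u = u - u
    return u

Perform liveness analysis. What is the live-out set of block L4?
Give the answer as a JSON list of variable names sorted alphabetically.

Answer: ["d", "n", "u"]

Analysis:
Block summaries:
  L0 def {d,j,n} use ∅
  L1 def {j,u} use {n}
  L2 def {u} use {n,u}
  L3 def {d} use {d}
  L4 def {j} use {d}
  L5 def {d,u} use {d,u}
  L6 def {u} use {u}
  L7 def {d,n} use {n}
  L8 def {j,n} use ∅
  L9 def {u} use {d,u}

Live sets:
  L0 li=∅ lo={d,n}
  L1 li={d,n} lo={d,n,u}
  L2 li={d,n,u} lo={d,n,u}
  L3 li={d} lo=∅
  L4 li={d,n,u} lo={d,n,u}
  L5 li={d,n,u} lo={d,n,u}
  L6 li={d,u} lo={d,u}
  L7 li={n,u} lo={d,u}
  L8 li={d,u} lo={d,n,u}
  L9 li={d,u} lo=∅

live-out(L4) = ["d", "n", "u"]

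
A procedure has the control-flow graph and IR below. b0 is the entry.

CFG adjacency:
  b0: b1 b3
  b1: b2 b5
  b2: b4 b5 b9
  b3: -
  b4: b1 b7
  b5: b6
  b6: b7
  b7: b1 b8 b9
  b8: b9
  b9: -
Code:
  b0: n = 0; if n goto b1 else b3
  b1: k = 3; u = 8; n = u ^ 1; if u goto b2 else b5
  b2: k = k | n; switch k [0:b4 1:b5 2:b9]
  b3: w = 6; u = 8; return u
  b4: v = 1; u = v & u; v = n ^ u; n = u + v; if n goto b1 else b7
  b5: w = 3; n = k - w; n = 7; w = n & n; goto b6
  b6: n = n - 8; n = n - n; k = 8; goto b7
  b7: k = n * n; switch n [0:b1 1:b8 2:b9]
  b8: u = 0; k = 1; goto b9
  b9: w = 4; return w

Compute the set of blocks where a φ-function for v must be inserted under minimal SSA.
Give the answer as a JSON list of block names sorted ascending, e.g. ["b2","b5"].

Answer: ["b1", "b7", "b9"]

Analysis:
idom tree: b1←b0 b2←b1 b3←b0 b4←b2 b5←b1 b6←b5 b7←b1 b8←b7 b9←b1
Join-block Dom:
  b1: preds {b0,b4,b7}: {b0} ∩ {b0,b1,b2,b4} ∩ {b0,b1,b7} = {b0}; idom=b0
  b5: preds {b1,b2}: {b0,b1} ∩ {b0,b1,b2} = {b0,b1}; idom=b1
  b7: preds {b4,b6}: {b0,b1,b2,b4} ∩ {b0,b1,b5,b6} = {b0,b1}; idom=b1
  b9: preds {b2,b7,b8}: {b0,b1,b2} ∩ {b0,b1,b7} ∩ {b0,b1,b7,b8} = {b0,b1}; idom=b1

DF walk-up:
  join b1 pred b0: · stop@b0
  join b1 pred b4: b4→b2→b1 stop@b0
  join b1 pred b7: b7→b1 stop@b0
  join b5 pred b1: · stop@b1
  join b5 pred b2: b2 stop@b1
  join b7 pred b4: b4→b2 stop@b1
  join b7 pred b6: b6→b5 stop@b1
  join b9 pred b2: b2 stop@b1
  join b9 pred b7: b7 stop@b1
  join b9 pred b8: b8→b7 stop@b1
  b0 → ∅
  b1 → {b1}
  b2 → {b1,b5,b7,b9}
  b3 → ∅
  b4 → {b1,b7}
  b5 → {b7}
  b6 → {b7}
  b7 → {b1,b9}
  b8 → {b9}
  b9 → ∅

φ for v: defs {b4}
  DF⁺ = {b1,b7,b9}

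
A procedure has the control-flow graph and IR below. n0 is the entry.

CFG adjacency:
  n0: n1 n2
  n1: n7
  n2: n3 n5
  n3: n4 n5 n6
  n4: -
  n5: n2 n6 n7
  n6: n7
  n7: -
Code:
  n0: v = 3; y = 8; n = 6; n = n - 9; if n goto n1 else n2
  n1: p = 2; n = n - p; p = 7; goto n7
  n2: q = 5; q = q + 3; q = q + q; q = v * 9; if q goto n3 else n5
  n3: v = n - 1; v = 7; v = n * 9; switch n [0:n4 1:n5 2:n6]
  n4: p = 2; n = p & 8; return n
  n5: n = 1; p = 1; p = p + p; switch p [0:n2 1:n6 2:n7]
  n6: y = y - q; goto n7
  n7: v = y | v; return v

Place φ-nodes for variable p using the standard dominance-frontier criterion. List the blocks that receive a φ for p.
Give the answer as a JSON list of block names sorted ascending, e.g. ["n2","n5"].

idom tree: n1←n0 n2←n0 n3←n2 n4←n3 n5←n2 n6←n2 n7←n0
Join-block Dom:
  n2: preds {n0,n5}: {n0} ∩ {n0,n2,n5} = {n0}; idom=n0
  n5: preds {n2,n3}: {n0,n2} ∩ {n0,n2,n3} = {n0,n2}; idom=n2
  n6: preds {n3,n5}: {n0,n2,n3} ∩ {n0,n2,n5} = {n0,n2}; idom=n2
  n7: preds {n1,n5,n6}: {n0,n1} ∩ {n0,n2,n5} ∩ {n0,n2,n6} = {n0}; idom=n0

DF walk-up:
  n2←n0: walk · to n0
  n2←n5: walk n5→n2 to n0
  n5←n2: walk · to n2
  n5←n3: walk n3 to n2
  n6←n3: walk n3 to n2
  n6←n5: walk n5 to n2
  n7←n1: walk n1 to n0
  n7←n5: walk n5→n2 to n0
  n7←n6: walk n6→n2 to n0
  n0: DF=∅
  n1: DF={n7}
  n2: DF={n2,n7}
  n3: DF={n5,n6}
  n4: DF=∅
  n5: DF={n2,n6,n7}
  n6: DF={n7}
  n7: DF=∅

φ for p: defs {n1,n4,n5}
  DF⁺ = {n2,n6,n7}

Answer: ["n2", "n6", "n7"]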